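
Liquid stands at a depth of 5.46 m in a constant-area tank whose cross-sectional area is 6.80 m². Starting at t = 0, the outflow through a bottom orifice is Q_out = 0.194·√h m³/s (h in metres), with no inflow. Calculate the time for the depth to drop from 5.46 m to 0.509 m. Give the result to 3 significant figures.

114 s

A dh/dt = −Q_out = −0.194 √h.
∫ h^(−1/2) dh = −(0.194/A) ∫ dt, giving 2√h = 2√h₀ − (0.194/A) t.
t = 2A(√h₀ − √h)/0.194 = 2·6.80·(√5.46 − √0.509)/0.194
  = 13.600 × (2.3367 − 0.71344) / 0.194 = 113.79 s.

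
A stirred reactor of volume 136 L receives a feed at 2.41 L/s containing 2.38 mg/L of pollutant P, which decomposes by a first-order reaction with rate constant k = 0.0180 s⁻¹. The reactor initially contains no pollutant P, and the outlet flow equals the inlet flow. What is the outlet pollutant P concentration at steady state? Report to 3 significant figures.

V dC/dt = Q(C_in − C) − k V C.
At steady state: 0 = Q C_in − (Q + kV) C_ss, so C_ss = Q C_in/(Q + kV).
C_ss = 2.41·2.38/(2.41 + 0.0180·136) = 5.7358/4.8580 = 1.1807 mg/L.

1.18 mg/L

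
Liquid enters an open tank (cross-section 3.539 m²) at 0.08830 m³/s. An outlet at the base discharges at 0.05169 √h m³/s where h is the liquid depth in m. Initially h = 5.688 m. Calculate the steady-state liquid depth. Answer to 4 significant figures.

A dh/dt = Q_in − 0.05169 √h. Steady state requires inflow = outflow:
Q_in = 0.05169 √h_ss ⇒ √h_ss = 0.08830/0.05169 = 1.70826.
h_ss = 1.70826² = 2.91815 m. (Since h₀ = 5.688 m > h_ss, the level will fall toward this value.)

2.918 m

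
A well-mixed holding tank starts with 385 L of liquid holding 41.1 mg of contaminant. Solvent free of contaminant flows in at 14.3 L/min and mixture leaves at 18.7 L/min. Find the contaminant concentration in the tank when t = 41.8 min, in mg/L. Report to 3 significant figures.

Let m(t) be the amount of contaminant. Volume: V(t) = V₀ + (Q_in − Q_out) t = 385 − 4.4000 t; V(41.8) = 201.08 L.
Species balance (pure solvent in): dm/dt = −Q_out · m/V(t).
dm/m = −Q_out dt/(V₀ − 4.4000 t); integrating gives ln(m/m₀) = −(Q_out/(Q_in−Q_out)) ln(V/V₀).
m = m₀ (V₀/V)^(Q_out/(Q_in−Q_out)) = 41.1 × (385/201.08)^(-4.2500) = 2.5999 mg.
C = m/V = 2.5999/201.08 = 0.012930 mg/L.

0.0129 mg/L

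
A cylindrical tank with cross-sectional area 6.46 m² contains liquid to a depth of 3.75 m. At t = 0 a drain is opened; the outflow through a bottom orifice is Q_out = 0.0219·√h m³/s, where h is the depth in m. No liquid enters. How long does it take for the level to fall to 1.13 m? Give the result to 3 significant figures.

Accumulation of liquid (constant cross-section A): A dh/dt = −0.0219 √h.
∫ h^(−1/2) dh = −(0.0219/A) ∫ dt, giving 2√h = 2√h₀ − (0.0219/A) t.
t = 2A(√h₀ − √h)/0.0219 = 2·6.46·(√3.75 − √1.13)/0.0219
  = 12.920 × (1.9365 − 1.0630) / 0.0219 = 515.31 s.

515 s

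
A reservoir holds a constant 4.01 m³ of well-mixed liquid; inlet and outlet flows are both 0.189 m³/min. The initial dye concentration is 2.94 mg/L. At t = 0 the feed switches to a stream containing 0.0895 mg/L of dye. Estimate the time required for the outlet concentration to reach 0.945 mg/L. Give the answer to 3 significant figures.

25.5 min

Species balance: V dC/dt = Q(C_in − C) ⇒ τ = V/Q = 21.217 min.
C(t) = C_in + (C₀ − C_in) e^(−t/τ). Set C = 0.945 and solve for t:
e^(−t/τ) = (C − C_in)/(C₀ − C_in) = (0.945 − 0.0895)/(2.94 − 0.0895) = 0.30012
t = −τ ln(…) = 21.217 × 1.2036 = 25.536 min.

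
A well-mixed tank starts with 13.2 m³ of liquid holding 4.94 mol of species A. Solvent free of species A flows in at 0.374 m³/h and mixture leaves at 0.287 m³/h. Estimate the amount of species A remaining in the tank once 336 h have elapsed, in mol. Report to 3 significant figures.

0.105 mol

Let m(t) be the amount of species A. Volume: V(t) = V₀ + (Q_in − Q_out) t = 13.2 + 0.087000 t; V(336) = 42.432 m³.
Species balance (pure solvent in): dm/dt = −Q_out · m/V(t).
dm/m = −Q_out dt/(V₀ + 0.087000 t); integrating gives ln(m/m₀) = −(Q_out/(Q_in−Q_out)) ln(V/V₀).
m = m₀ (V₀/V)^(Q_out/(Q_in−Q_out)) = 4.94 × (13.2/42.432)^(3.2989) = 0.10491 mol.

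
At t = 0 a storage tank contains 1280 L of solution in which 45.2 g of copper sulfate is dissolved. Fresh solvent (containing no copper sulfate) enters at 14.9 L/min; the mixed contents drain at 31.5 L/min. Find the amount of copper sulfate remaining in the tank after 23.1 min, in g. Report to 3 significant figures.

23.0 g

Let m(t) be the amount of copper sulfate. Volume: V(t) = V₀ + (Q_in − Q_out) t = 1280 − 16.600 t; V(23.1) = 896.54 L.
Solute balance: dm/dt = 0 − Q_out C = −Q_out m/V(t).
Separate: dm/m = −Q_out dt/V(t) ⇒ ln(m/m₀) = −(Q_out/(Q_in−Q_out)) ln(V/V₀).
m = m₀ (V₀/V)^(Q_out/(Q_in−Q_out)) = 45.2 × (1280/896.54)^(-1.8976) = 22.998 g.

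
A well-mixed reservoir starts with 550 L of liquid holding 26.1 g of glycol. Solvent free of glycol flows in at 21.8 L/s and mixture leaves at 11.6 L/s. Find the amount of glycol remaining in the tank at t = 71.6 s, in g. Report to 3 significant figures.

Let m(t) be the amount of glycol. Volume: V(t) = V₀ + (Q_in − Q_out) t = 550 + 10.200 t; V(71.6) = 1280.3 L.
Species balance (pure solvent in): dm/dt = −Q_out · m/V(t).
Separate: dm/m = −Q_out dt/V(t) ⇒ ln(m/m₀) = −(Q_out/(Q_in−Q_out)) ln(V/V₀).
m = m₀ (V₀/V)^(Q_out/(Q_in−Q_out)) = 26.1 × (550/1280.3)^(1.1373) = 9.9843 g.

9.98 g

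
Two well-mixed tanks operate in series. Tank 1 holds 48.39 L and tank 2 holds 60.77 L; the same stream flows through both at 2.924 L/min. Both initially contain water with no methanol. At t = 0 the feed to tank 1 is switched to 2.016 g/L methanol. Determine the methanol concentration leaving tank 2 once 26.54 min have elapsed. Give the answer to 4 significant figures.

0.8413 g/L

Species balance on tank i: dCᵢ/dt = (Cᵢ₋₁ − Cᵢ)/τᵢ with τᵢ = Vᵢ/Q.
τ₁ = 48.39/2.924 = 16.5492 min; τ₂ = 60.77/2.924 = 20.7832 min.
Solving the cascade with C₁(0)=C₂(0)=0 gives C₂(t) = C_in[1 − (τ₁ e^(−t/τ₁) − τ₂ e^(−t/τ₂))/(τ₁ − τ₂)].
At t = 26.54: e^(−t/τ₁) = 0.201151, e^(−t/τ₂) = 0.278874.
C₂ = 2.016·[1 − (16.5492·0.201151 − 20.7832·0.278874)/(-4.23393)] = 2.016·0.417328 = 0.841334 g/L.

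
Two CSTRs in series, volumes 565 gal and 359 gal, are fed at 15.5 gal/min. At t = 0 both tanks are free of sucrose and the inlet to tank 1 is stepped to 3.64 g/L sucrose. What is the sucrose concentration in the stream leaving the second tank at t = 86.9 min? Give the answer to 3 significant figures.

Species balance on tank i: dCᵢ/dt = (Cᵢ₋₁ − Cᵢ)/τᵢ with τᵢ = Vᵢ/Q.
τ₁ = 565/15.5 = 36.452 min; τ₂ = 359/15.5 = 23.161 min.
Tank 1: C₁ = C_in(1 − e^(−t/τ₁)). Tank 2 (τ₁ ≠ τ₂): C₂ = C_in[1 − (τ₁ e^(−t/τ₁) − τ₂ e^(−t/τ₂))/(τ₁ − τ₂)].
At t = 86.9: e^(−t/τ₁) = 0.092183, e^(−t/τ₂) = 0.023472.
C₂ = 3.64·[1 − (36.452·0.092183 − 23.161·0.023472)/(13.290)] = 3.64·0.78807 = 2.8686 g/L.

2.87 g/L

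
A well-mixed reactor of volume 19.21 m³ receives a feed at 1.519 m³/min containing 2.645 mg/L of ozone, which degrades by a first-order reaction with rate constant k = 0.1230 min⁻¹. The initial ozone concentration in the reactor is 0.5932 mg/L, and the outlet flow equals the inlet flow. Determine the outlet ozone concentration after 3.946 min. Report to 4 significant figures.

Accumulation = in − out − consumed: V dC/dt = Q C_in − Q C − k V C.
This is linear with rate a = Q/V + k = 0.202073 min⁻¹.
C_ss = Q C_in/(Q + kV) = 1.03502 mg/L; C(t) = C_ss + (C₀ − C_ss) e^(−a t).
C(3.946) = 1.03502 + (-0.441816)·e^(−0.202073·3.946) = 1.03502 + (-0.441816)·0.450507 = 0.835975 mg/L.

0.8360 mg/L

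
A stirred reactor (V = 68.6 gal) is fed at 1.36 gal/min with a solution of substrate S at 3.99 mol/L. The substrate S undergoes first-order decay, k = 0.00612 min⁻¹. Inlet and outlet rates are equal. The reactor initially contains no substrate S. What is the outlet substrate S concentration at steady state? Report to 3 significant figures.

Species balance: V dC/dt = Q C_in − Q C − k V C.
At steady state: 0 = Q C_in − (Q + kV) C_ss, so C_ss = Q C_in/(Q + kV).
C_ss = 1.36·3.99/(1.36 + 0.00612·68.6) = 5.4264/1.7798 = 3.0488 mol/L.

3.05 mol/L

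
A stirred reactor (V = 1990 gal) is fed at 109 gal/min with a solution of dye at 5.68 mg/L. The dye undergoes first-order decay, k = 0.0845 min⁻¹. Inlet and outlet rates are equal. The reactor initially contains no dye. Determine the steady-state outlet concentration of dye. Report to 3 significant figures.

Accumulation = in − out − consumed: V dC/dt = Q C_in − Q C − k V C.
Steady state (dC/dt = 0): C_ss = Q C_in/(Q + kV) = C_in/(1 + kV/Q).
C_ss = 109·5.68/(109 + 0.0845·1990) = 619.12/277.15 = 2.2338 mg/L.

2.23 mg/L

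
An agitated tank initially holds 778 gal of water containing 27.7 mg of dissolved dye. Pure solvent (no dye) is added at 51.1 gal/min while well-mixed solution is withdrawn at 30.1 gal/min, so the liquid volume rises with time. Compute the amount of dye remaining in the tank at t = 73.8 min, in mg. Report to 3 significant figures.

Let m(t) be the amount of dye. Volume: V(t) = V₀ + (Q_in − Q_out) t = 778 + 21.000 t; V(73.8) = 2327.8 gal.
Solute balance: dm/dt = 0 − Q_out C = −Q_out m/V(t).
dm/m = −Q_out dt/(V₀ + 21.000 t); integrating gives ln(m/m₀) = −(Q_out/(Q_in−Q_out)) ln(V/V₀).
m = m₀ (V₀/V)^(Q_out/(Q_in−Q_out)) = 27.7 × (778/2327.8)^(1.4333) = 5.7579 mg.

5.76 mg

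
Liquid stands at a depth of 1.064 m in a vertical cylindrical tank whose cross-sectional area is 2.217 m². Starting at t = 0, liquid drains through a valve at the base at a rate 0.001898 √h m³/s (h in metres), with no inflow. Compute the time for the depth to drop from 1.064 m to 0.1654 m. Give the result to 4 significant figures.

Mass balance (ρ constant): A dh/dt = −0.001898 √h.
Separate and integrate: 2(√h − √h₀) = −(0.001898/A) t.
t = 2A(√h₀ − √h)/0.001898 = 2·2.217·(√1.064 − √0.1654)/0.001898
  = 4.43400 × (1.03150 − 0.406694) / 0.001898 = 1459.65 s.

1460 s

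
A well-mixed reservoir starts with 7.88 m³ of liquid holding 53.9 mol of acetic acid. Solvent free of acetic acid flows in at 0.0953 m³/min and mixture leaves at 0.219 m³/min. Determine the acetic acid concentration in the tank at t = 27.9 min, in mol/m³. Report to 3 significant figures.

4.39 mol/m³

Total volume: dV/dt = Q_in − Q_out = -0.12370 m³/min, so V(t) = 7.88 − 0.12370 t and V(27.9) = 4.4288 m³.
Species balance (pure solvent in): dm/dt = −Q_out · m/V(t).
dm/m = −Q_out dt/(V₀ − 0.12370 t); integrating gives ln(m/m₀) = −(Q_out/(Q_in−Q_out)) ln(V/V₀).
m = m₀ (V₀/V)^(Q_out/(Q_in−Q_out)) = 53.9 × (7.88/4.4288)^(-1.7704) = 19.434 mol.
C = m/V = 19.434/4.4288 = 4.3881 mol/m³.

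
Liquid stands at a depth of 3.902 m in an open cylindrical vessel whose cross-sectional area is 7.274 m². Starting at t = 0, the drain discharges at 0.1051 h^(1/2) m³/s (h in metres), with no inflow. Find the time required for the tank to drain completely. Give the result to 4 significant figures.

273.4 s

With no inflow, A dh/dt = −0.1051 √h.
Separate and integrate: 2(√h − √h₀) = −(0.1051/A) t.
Set h = 0: 2√h₀ = (0.1051/A) t_empty ⇒ t_empty = 2A√h₀/0.1051.
t_empty = 2·7.274·√3.902/0.1051 = 14.5480·1.97535/0.1051 = 273.429 s.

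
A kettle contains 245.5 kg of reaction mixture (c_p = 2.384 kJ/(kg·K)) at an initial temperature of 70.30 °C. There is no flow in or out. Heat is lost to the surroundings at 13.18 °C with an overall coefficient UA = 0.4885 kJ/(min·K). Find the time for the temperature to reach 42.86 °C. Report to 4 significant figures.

784.4 min

Heat balance on the well-mixed liquid: M c_p dT/dt = −UA(T − T_amb).
τ = M c_p/UA = 1198.10 min; T_ss = T_amb = 13.1800 °C.
T(t) = T_ss + (T₀ − T_ss)e^(−t/τ); set T = 42.86:
t = −τ ln[(T − T_ss)/(T₀ − T_ss)] = −1198.10 · ln(0.519608) = 784.373 min.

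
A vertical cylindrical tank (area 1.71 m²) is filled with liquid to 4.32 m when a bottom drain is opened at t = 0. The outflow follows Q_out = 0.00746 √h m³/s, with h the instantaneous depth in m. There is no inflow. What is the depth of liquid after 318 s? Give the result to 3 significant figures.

1.92 m

Mass balance (ρ constant): A dh/dt = −0.00746 √h.
This is separable: 2 d(√h)/dt = −0.00746/A, so √h = √h₀ − (0.00746/(2A)) t.
√h = √4.32 − 0.00746·318/(2·1.71) = 2.0785 − 0.69365 = 1.3848.
h = 1.3848² = 1.9177 m.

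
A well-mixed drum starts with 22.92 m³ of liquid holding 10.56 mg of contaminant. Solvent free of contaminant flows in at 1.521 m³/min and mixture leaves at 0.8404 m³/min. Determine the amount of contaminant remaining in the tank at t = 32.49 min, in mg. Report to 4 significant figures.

Total volume: dV/dt = Q_in − Q_out = 0.680600 m³/min, so V(t) = 22.92 + 0.680600 t and V(32.49) = 45.0327 m³.
Species balance (pure solvent in): dm/dt = −Q_out · m/V(t).
Separate: dm/m = −Q_out dt/V(t) ⇒ ln(m/m₀) = −(Q_out/(Q_in−Q_out)) ln(V/V₀).
m = m₀ (V₀/V)^(Q_out/(Q_in−Q_out)) = 10.56 × (22.92/45.0327)^(1.23479) = 4.58651 mg.

4.587 mg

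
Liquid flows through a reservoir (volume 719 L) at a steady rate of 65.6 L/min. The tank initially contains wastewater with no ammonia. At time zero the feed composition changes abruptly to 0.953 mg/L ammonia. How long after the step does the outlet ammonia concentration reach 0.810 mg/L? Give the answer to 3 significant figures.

20.8 min

Species balance: V dC/dt = Q(C_in − C) ⇒ τ = V/Q = 10.960 min.
C(t) = C_in + (C₀ − C_in) e^(−t/τ). Set C = 0.810 and solve for t:
e^(−t/τ) = (C − C_in)/(C₀ − C_in) = (0.810 − 0.953)/(0 − 0.953) = 0.15005
t = −τ ln(…) = 10.960 × 1.8968 = 20.789 min.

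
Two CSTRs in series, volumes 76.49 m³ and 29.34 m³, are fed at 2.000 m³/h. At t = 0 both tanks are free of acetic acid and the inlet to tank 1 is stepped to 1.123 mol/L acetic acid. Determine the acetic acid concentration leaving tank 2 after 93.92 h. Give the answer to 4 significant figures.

0.9678 mol/L

Each tank obeys Vᵢ dCᵢ/dt = Q(Cᵢ₋₁ − Cᵢ), so τᵢ = Vᵢ/Q.
τ₁ = 76.49/2.000 = 38.2450 h; τ₂ = 29.34/2.000 = 14.6700 h.
Tank 1: C₁ = C_in(1 − e^(−t/τ₁)). Tank 2 (τ₁ ≠ τ₂): C₂ = C_in[1 − (τ₁ e^(−t/τ₁) − τ₂ e^(−t/τ₂))/(τ₁ − τ₂)].
At t = 93.92: e^(−t/τ₁) = 0.0857992, e^(−t/τ₂) = 0.00165794.
C₂ = 1.123·[1 − (38.2450·0.0857992 − 14.6700·0.00165794)/(23.5750)] = 1.123·0.861842 = 0.967849 mol/L.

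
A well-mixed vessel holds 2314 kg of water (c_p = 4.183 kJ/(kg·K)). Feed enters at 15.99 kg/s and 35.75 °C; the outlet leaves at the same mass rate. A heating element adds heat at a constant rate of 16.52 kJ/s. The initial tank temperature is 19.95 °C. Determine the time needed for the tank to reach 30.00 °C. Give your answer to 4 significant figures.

M c_p dT/dt = ṁ c_p (T_in − T) + Q̇.
τ = M/ṁ = 144.715 s; T_ss = T_in + Q̇/(ṁ c_p) = 35.9970 °C.
T(t) = T_ss + (T₀ − T_ss) e^(−t/τ). Set T = 30.00:
e^(−t/τ) = (30.00 − 35.9970)/(19.95 − 35.9970) = 0.373714
t = −144.715 · ln(0.373714) = 142.438 s.

142.4 s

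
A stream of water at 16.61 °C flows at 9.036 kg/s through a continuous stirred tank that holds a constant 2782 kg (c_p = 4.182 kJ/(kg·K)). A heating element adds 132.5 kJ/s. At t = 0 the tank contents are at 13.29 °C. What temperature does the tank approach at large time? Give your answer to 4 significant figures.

20.12 °C

Energy balance: M c_p dT/dt = ṁ c_p (T_in − T) + 132.5.
At steady state dT/dt = 0 ⇒ T_ss = T_in + Q̇/(ṁ c_p) = 16.61 + 132.5/(9.036·4.182) = 20.1164 °C.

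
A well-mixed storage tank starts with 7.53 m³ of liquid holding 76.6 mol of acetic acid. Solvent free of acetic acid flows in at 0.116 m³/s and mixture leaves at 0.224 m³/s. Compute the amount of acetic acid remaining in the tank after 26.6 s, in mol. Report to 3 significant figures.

28.3 mol

Let m(t) be the amount of acetic acid. Volume: V(t) = V₀ + (Q_in − Q_out) t = 7.53 − 0.10800 t; V(26.6) = 4.6572 m³.
No acetic acid enters, so dm/dt = −Q_out · (m/V).
dm/m = −Q_out dt/(V₀ − 0.10800 t); integrating gives ln(m/m₀) = −(Q_out/(Q_in−Q_out)) ln(V/V₀).
m = m₀ (V₀/V)^(Q_out/(Q_in−Q_out)) = 76.6 × (7.53/4.6572)^(-2.0741) = 28.277 mol.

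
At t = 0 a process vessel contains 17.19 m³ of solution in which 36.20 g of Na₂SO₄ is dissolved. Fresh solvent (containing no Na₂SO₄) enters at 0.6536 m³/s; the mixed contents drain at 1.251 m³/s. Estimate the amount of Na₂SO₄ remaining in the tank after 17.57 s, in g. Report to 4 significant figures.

5.023 g

Total volume: dV/dt = Q_in − Q_out = -0.597400 m³/s, so V(t) = 17.19 − 0.597400 t and V(17.57) = 6.69368 m³.
Species balance (pure solvent in): dm/dt = −Q_out · m/V(t).
Separate: dm/m = −Q_out dt/V(t) ⇒ ln(m/m₀) = −(Q_out/(Q_in−Q_out)) ln(V/V₀).
m = m₀ (V₀/V)^(Q_out/(Q_in−Q_out)) = 36.20 × (17.19/6.69368)^(-2.09407) = 5.02288 g.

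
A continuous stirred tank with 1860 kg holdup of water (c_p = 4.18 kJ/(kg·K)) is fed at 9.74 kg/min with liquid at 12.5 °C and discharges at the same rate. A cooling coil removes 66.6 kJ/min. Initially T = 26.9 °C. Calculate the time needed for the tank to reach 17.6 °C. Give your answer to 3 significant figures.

166 min

M c_p dT/dt = ṁ c_p (T_in − T) − Q̇.
τ = M/ṁ = 190.97 min; T_ss = T_in − Q̇/(ṁ c_p) = 10.864 °C.
T(t) = T_ss + (T₀ − T_ss) e^(−t/τ). Set T = 17.6:
e^(−t/τ) = (17.6 − 10.864)/(26.9 − 10.864) = 0.42005
t = −190.97 · ln(0.42005) = 165.64 min.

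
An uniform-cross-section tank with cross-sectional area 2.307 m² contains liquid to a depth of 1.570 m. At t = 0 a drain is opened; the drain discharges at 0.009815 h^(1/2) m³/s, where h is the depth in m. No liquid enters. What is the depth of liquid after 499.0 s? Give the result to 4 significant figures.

With no inflow, A dh/dt = −0.009815 √h.
Separate and integrate: 2(√h − √h₀) = −(0.009815/A) t.
√h = √1.570 − 0.009815·499.0/(2·2.307) = 1.25300 − 1.06148 = 0.191513.
h = 0.191513² = 0.0366772 m.

0.03668 m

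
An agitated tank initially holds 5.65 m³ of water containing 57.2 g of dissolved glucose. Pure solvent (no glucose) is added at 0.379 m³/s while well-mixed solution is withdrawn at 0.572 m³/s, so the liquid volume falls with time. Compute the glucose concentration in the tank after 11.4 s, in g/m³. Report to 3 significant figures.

3.84 g/m³

Let m(t) be the amount of glucose. Volume: V(t) = V₀ + (Q_in − Q_out) t = 5.65 − 0.19300 t; V(11.4) = 3.4498 m³.
Species balance (pure solvent in): dm/dt = −Q_out · m/V(t).
dm/m = −Q_out dt/(V₀ − 0.19300 t); integrating gives ln(m/m₀) = −(Q_out/(Q_in−Q_out)) ln(V/V₀).
m = m₀ (V₀/V)^(Q_out/(Q_in−Q_out)) = 57.2 × (5.65/3.4498)^(-2.9637) = 13.256 g.
C = m/V = 13.256/3.4498 = 3.8425 g/m³.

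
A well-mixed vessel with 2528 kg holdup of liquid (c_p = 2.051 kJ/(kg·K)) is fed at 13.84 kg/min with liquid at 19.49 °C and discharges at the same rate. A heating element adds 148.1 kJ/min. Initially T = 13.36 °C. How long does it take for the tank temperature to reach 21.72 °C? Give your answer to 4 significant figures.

243.8 min

M c_p dT/dt = ṁ c_p (T_in − T) + Q̇.
τ = M/ṁ = 182.659 min; T_ss = T_in + Q̇/(ṁ c_p) = 24.7074 °C.
T(t) = T_ss + (T₀ − T_ss) e^(−t/τ). Set T = 21.72:
e^(−t/τ) = (21.72 − 24.7074)/(13.36 − 24.7074) = 0.263267
t = −182.659 · ln(0.263267) = 243.774 min.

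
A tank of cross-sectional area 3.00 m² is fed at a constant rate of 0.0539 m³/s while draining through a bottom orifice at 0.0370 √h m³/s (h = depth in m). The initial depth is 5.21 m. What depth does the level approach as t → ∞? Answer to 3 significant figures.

2.12 m

Level balance: A dh/dt = 0.0539 − 0.0370 √h. Setting dh/dt = 0:
Q_in = 0.0370 √h_ss ⇒ √h_ss = 0.0539/0.0370 = 1.4568.
h_ss = 1.4568² = 2.1221 m. (Since h₀ = 5.21 m > h_ss, the level will fall toward this value.)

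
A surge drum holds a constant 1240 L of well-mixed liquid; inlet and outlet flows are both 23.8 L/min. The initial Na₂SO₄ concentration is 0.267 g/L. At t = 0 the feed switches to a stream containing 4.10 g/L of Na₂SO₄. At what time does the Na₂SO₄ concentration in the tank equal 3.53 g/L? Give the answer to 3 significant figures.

99.3 min

Species balance: V dC/dt = Q(C_in − C) ⇒ τ = V/Q = 52.101 min.
C(t) = C_in + (C₀ − C_in) e^(−t/τ). Set C = 3.53 and solve for t:
e^(−t/τ) = (C − C_in)/(C₀ − C_in) = (3.53 − 4.10)/(0.267 − 4.10) = 0.14871
t = −τ ln(…) = 52.101 × 1.9058 = 99.292 min.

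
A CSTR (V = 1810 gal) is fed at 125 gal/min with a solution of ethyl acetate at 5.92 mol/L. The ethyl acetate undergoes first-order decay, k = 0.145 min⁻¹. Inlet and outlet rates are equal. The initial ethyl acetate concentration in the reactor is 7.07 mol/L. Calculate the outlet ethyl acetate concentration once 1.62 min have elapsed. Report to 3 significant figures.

5.56 mol/L

V dC/dt = Q(C_in − C) − k V C.
This is linear with rate a = Q/V + k = 0.21406 min⁻¹.
C_ss = Q C_in/(Q + kV) = 1.9099 mol/L; C(t) = C_ss + (C₀ − C_ss) e^(−a t).
C(1.62) = 1.9099 + (5.1601)·e^(−0.21406·1.62) = 1.9099 + (5.1601)·0.70696 = 5.5579 mol/L.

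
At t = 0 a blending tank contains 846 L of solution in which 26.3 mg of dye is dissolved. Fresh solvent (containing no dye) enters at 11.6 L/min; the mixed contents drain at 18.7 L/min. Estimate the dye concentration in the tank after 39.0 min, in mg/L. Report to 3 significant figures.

Let m(t) be the amount of dye. Volume: V(t) = V₀ + (Q_in − Q_out) t = 846 − 7.1000 t; V(39.0) = 569.10 L.
Species balance (pure solvent in): dm/dt = −Q_out · m/V(t).
Separate: dm/m = −Q_out dt/V(t) ⇒ ln(m/m₀) = −(Q_out/(Q_in−Q_out)) ln(V/V₀).
m = m₀ (V₀/V)^(Q_out/(Q_in−Q_out)) = 26.3 × (846/569.10)^(-2.6338) = 9.2568 mg.
C = m/V = 9.2568/569.10 = 0.016266 mg/L.

0.0163 mg/L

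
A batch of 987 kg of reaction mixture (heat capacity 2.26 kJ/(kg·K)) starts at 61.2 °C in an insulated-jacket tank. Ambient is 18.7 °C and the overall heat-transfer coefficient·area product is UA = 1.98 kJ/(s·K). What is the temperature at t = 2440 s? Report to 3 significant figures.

M c_p dT/dt = −UA(T − T_amb).
dT/dt = (T_ss − T)/τ with T_ss = T_amb = 18.700 °C, τ = M c_p/UA = 987·2.26/1.98 = 1126.6 s.
T approaches T_ss exponentially: T(t) = T_ss + (T₀ − T_ss) e^(−t/τ).
T(2440) = 18.700 + (42.500)·0.11465 = 23.573 °C.

23.6 °C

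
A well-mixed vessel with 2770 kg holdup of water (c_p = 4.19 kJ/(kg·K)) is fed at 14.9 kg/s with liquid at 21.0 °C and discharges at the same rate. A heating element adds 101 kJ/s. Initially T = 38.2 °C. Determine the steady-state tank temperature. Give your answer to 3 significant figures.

M c_p dT/dt = ṁ c_p (T_in − T) + Q̇.
At steady state dT/dt = 0 ⇒ T_ss = T_in + Q̇/(ṁ c_p) = 21.0 + 101/(14.9·4.19) = 22.618 °C.

22.6 °C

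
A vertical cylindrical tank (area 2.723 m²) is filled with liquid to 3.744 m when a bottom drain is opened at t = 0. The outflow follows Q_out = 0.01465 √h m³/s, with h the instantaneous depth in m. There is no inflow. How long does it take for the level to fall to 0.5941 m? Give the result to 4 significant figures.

432.8 s

Unsteady balance on liquid volume: A dh/dt = −0.01465 √h.
Separate and integrate: 2(√h − √h₀) = −(0.01465/A) t.
t = 2A(√h₀ − √h)/0.01465 = 2·2.723·(√3.744 − √0.5941)/0.01465
  = 5.44600 × (1.93494 − 0.770779) / 0.01465 = 432.767 s.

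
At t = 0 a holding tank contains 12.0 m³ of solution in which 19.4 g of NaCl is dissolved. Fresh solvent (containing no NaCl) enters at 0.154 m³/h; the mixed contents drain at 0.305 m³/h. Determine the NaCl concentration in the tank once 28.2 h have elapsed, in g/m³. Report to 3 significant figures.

1.03 g/m³

Total volume: dV/dt = Q_in − Q_out = -0.15100 m³/h, so V(t) = 12.0 − 0.15100 t and V(28.2) = 7.7418 m³.
No NaCl enters, so dm/dt = −Q_out · (m/V).
dm/m = −Q_out dt/(V₀ − 0.15100 t); integrating gives ln(m/m₀) = −(Q_out/(Q_in−Q_out)) ln(V/V₀).
m = m₀ (V₀/V)^(Q_out/(Q_in−Q_out)) = 19.4 × (12.0/7.7418)^(-2.0199) = 8.0046 g.
C = m/V = 8.0046/7.7418 = 1.0340 g/m³.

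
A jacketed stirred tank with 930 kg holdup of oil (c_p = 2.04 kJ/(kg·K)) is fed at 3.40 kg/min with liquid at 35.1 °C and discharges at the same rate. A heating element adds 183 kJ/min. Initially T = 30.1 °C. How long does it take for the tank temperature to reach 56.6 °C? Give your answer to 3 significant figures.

509 min

Heat balance on the well-mixed liquid: M c_p dT/dt = ṁ c_p (T_in − T) + 183.
τ = M/ṁ = 273.53 min; T_ss = T_in + Q̇/(ṁ c_p) = 61.484 °C.
T(t) = T_ss + (T₀ − T_ss) e^(−t/τ). Set T = 56.6:
e^(−t/τ) = (56.6 − 61.484)/(30.1 − 61.484) = 0.15562
t = −273.53 · ln(0.15562) = 508.85 min.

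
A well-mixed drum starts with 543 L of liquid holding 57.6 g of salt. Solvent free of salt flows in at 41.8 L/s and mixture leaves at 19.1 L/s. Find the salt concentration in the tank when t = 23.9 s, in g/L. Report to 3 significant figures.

Let m(t) be the amount of salt. Volume: V(t) = V₀ + (Q_in − Q_out) t = 543 + 22.700 t; V(23.9) = 1085.5 L.
No salt enters, so dm/dt = −Q_out · (m/V).
dm/m = −Q_out dt/(V₀ + 22.700 t); integrating gives ln(m/m₀) = −(Q_out/(Q_in−Q_out)) ln(V/V₀).
m = m₀ (V₀/V)^(Q_out/(Q_in−Q_out)) = 57.6 × (543/1085.5)^(0.84141) = 32.158 g.
C = m/V = 32.158/1085.5 = 0.029624 g/L.

0.0296 g/L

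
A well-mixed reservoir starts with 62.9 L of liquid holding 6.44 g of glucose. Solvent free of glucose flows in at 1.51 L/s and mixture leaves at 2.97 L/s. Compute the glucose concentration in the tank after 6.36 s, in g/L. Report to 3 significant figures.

Let m(t) be the amount of glucose. Volume: V(t) = V₀ + (Q_in − Q_out) t = 62.9 − 1.4600 t; V(6.36) = 53.614 L.
Solute balance: dm/dt = 0 − Q_out C = −Q_out m/V(t).
dm/m = −Q_out dt/(V₀ − 1.4600 t); integrating gives ln(m/m₀) = −(Q_out/(Q_in−Q_out)) ln(V/V₀).
m = m₀ (V₀/V)^(Q_out/(Q_in−Q_out)) = 6.44 × (62.9/53.614)^(-2.0342) = 4.6534 g.
C = m/V = 4.6534/53.614 = 0.086794 g/L.

0.0868 g/L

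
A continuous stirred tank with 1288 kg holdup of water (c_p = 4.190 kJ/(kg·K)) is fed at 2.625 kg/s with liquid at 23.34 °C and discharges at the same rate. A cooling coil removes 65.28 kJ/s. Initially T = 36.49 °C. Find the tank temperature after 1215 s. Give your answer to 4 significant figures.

19.01 °C

M c_p dT/dt = ṁ c_p (T_in − T) − Q̇.
Rearrange: dT/dt = (T_ss − T)/τ with τ = M/ṁ = 490.667 s and T_ss = T_in − Q̇/(ṁ c_p) = 17.4048 °C.
This is linear first-order; T(t) = T_ss + (T₀ − T_ss) e^(−t/τ).
T(1215) = 17.4048 + (19.0852)·e^(−1215/490.667) = 17.4048 + (19.0852)·0.0840601 = 19.0091 °C.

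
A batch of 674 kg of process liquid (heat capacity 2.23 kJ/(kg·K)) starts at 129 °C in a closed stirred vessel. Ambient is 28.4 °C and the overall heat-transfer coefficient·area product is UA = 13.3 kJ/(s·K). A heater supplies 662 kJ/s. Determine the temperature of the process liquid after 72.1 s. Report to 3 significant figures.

M c_p dT/dt = −UA(T − T_amb) + Q̇.
dT/dt = (T_ss − T)/τ with T_ss = T_amb + Q̇/UA = 28.4 + 662/13.3 = 78.174 °C, τ = M c_p/UA = 674·2.23/13.3 = 113.01 s.
Integrating: T(t) = T_ss + (T₀ − T_ss) e^(−t/τ).
T(72.1) = 78.174 + (50.826)·0.52835 = 105.03 °C.

105 °C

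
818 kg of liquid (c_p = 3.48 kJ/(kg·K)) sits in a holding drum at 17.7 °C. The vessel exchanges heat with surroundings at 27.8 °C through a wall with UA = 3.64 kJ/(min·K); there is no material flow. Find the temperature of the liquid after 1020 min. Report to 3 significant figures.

M c_p dT/dt = −UA(T − T_amb).
dT/dt = (T_ss − T)/τ with T_ss = T_amb = 27.800 °C, τ = M c_p/UA = 818·3.48/3.64 = 782.04 min.
T approaches T_ss exponentially: T(t) = T_ss + (T₀ − T_ss) e^(−t/τ).
T(1020) = 27.800 + (-10.100)·0.27137 = 25.059 °C.

25.1 °C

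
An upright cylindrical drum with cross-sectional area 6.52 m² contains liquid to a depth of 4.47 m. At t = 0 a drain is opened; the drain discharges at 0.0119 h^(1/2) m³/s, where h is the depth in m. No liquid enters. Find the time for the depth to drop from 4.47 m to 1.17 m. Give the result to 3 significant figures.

Mass balance (ρ constant): A dh/dt = −0.0119 √h.
This is separable: 2 d(√h)/dt = −0.0119/A, so √h = √h₀ − (0.0119/(2A)) t.
t = 2A(√h₀ − √h)/0.0119 = 2·6.52·(√4.47 − √1.17)/0.0119
  = 13.040 × (2.1142 − 1.0817) / 0.0119 = 1131.5 s.

1130 s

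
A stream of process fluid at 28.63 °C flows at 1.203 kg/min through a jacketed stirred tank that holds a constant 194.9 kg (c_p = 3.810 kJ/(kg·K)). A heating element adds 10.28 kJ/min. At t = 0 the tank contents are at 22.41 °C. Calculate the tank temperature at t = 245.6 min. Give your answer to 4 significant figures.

29.01 °C

First-law balance (no shaft work): M c_p dT/dt = ṁ c_p (T_in − T) + 10.28.
Rearrange: dT/dt = (T_ss − T)/τ with τ = M/ṁ = 162.012 min and T_ss = T_in + Q̇/(ṁ c_p) = 30.8729 °C.
Solution: T(t) = T_ss + (T₀ − T_ss) e^(−t/τ).
T(245.6) = 30.8729 + (-8.46286)·e^(−245.6/162.012) = 30.8729 + (-8.46286)·0.219602 = 29.0144 °C.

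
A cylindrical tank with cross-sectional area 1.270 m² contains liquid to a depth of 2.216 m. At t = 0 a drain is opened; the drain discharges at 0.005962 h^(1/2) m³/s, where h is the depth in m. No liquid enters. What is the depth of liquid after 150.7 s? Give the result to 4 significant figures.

1.288 m

A dh/dt = −Q_out = −0.005962 √h.
∫ h^(−1/2) dh = −(0.005962/A) ∫ dt, giving 2√h = 2√h₀ − (0.005962/A) t.
√h = √2.216 − 0.005962·150.7/(2·1.270) = 1.48862 − 0.353730 = 1.13489.
h = 1.13489² = 1.28798 m.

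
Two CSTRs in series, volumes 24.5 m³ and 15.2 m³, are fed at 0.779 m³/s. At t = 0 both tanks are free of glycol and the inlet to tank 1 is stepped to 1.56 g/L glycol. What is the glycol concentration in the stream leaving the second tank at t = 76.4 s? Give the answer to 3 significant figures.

1.25 g/L

Time constants: τᵢ = Vᵢ/Q for each well-mixed tank.
τ₁ = 24.5/0.779 = 31.451 s; τ₂ = 15.2/0.779 = 19.512 s.
Tank 1: C₁ = C_in(1 − e^(−t/τ₁)). Tank 2 (τ₁ ≠ τ₂): C₂ = C_in[1 − (τ₁ e^(−t/τ₁) − τ₂ e^(−t/τ₂))/(τ₁ − τ₂)].
At t = 76.4: e^(−t/τ₁) = 0.088107, e^(−t/τ₂) = 0.019931.
C₂ = 1.56·[1 − (31.451·0.088107 − 19.512·0.019931)/(11.938)] = 1.56·0.80047 = 1.2487 g/L.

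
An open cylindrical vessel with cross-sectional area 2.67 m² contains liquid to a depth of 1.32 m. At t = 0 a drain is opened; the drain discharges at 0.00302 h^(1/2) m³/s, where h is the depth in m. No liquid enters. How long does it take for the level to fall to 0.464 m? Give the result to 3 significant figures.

827 s

With no inflow, A dh/dt = −0.00302 √h.
This is separable: 2 d(√h)/dt = −0.00302/A, so √h = √h₀ − (0.00302/(2A)) t.
t = 2A(√h₀ − √h)/0.00302 = 2·2.67·(√1.32 − √0.464)/0.00302
  = 5.3400 × (1.1489 − 0.68118) / 0.00302 = 827.06 s.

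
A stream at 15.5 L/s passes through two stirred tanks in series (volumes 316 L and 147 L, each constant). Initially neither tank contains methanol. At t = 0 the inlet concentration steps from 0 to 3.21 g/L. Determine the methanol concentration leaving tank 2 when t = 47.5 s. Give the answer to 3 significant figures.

Time constants: τᵢ = Vᵢ/Q for each well-mixed tank.
τ₁ = 316/15.5 = 20.387 s; τ₂ = 147/15.5 = 9.4839 s.
Solving the cascade with C₁(0)=C₂(0)=0 gives C₂(t) = C_in[1 − (τ₁ e^(−t/τ₁) − τ₂ e^(−t/τ₂))/(τ₁ − τ₂)].
At t = 47.5: e^(−t/τ₁) = 0.097305, e^(−t/τ₂) = 0.0066809.
C₂ = 3.21·[1 − (20.387·0.097305 − 9.4839·0.0066809)/(10.903)] = 3.21·0.82387 = 2.6446 g/L.

2.64 g/L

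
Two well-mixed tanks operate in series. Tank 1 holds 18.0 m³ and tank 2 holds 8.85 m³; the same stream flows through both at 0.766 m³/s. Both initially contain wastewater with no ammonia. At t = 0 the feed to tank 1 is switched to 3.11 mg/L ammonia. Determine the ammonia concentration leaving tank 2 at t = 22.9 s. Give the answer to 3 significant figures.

1.22 mg/L

Species balance on tank i: dCᵢ/dt = (Cᵢ₋₁ − Cᵢ)/τᵢ with τᵢ = Vᵢ/Q.
τ₁ = 18.0/0.766 = 23.499 s; τ₂ = 8.85/0.766 = 11.554 s.
Solving the cascade with C₁(0)=C₂(0)=0 gives C₂(t) = C_in[1 − (τ₁ e^(−t/τ₁) − τ₂ e^(−t/τ₂))/(τ₁ − τ₂)].
At t = 22.9: e^(−t/τ₁) = 0.37737, e^(−t/τ₂) = 0.13778.
C₂ = 3.11·[1 − (23.499·0.37737 − 11.554·0.13778)/(11.945)] = 3.11·0.39089 = 1.2157 mg/L.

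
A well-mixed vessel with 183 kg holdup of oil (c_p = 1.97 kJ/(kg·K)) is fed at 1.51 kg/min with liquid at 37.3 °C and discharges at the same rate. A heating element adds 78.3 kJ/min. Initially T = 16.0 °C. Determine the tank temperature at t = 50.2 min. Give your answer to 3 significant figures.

M c_p dT/dt = ṁ c_p (T_in − T) + Q̇.
Rearrange: dT/dt = (T_ss − T)/τ with τ = M/ṁ = 121.19 min and T_ss = T_in + Q̇/(ṁ c_p) = 63.622 °C.
T approaches T_ss exponentially: T(t) = T_ss + (T₀ − T_ss) e^(−t/τ).
T(50.2) = 63.622 + (-47.622)·e^(−50.2/121.19) = 63.622 + (-47.622)·0.66086 = 32.151 °C.

32.2 °C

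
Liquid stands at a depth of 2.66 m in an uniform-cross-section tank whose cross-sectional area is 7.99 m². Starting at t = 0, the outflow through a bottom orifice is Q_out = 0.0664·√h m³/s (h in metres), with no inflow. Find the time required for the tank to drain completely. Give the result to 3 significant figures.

393 s

With no inflow, A dh/dt = −0.0664 √h.
This is separable: 2 d(√h)/dt = −0.0664/A, so √h = √h₀ − (0.0664/(2A)) t.
Tank is empty when √h = 0: t_empty = 2A√h₀/0.0664.
t_empty = 2·7.99·√2.66/0.0664 = 15.980·1.6310/0.0664 = 392.51 s.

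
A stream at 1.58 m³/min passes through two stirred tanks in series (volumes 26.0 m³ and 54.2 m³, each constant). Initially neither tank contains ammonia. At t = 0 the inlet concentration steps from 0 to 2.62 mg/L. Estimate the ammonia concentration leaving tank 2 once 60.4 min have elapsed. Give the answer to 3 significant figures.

1.82 mg/L

Time constants: τᵢ = Vᵢ/Q for each well-mixed tank.
τ₁ = 26.0/1.58 = 16.456 min; τ₂ = 54.2/1.58 = 34.304 min.
Solving the cascade with C₁(0)=C₂(0)=0 gives C₂(t) = C_in[1 − (τ₁ e^(−t/τ₁) − τ₂ e^(−t/τ₂))/(τ₁ − τ₂)].
At t = 60.4: e^(−t/τ₁) = 0.025465, e^(−t/τ₂) = 0.17192.
C₂ = 2.62·[1 − (16.456·0.025465 − 34.304·0.17192)/(-17.848)] = 2.62·0.69305 = 1.8158 mg/L.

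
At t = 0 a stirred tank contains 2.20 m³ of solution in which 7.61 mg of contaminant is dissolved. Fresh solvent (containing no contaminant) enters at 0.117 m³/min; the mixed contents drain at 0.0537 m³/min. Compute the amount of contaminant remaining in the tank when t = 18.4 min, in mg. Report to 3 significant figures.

5.31 mg

Let m(t) be the amount of contaminant. Volume: V(t) = V₀ + (Q_in − Q_out) t = 2.20 + 0.063300 t; V(18.4) = 3.3647 m³.
Solute balance: dm/dt = 0 − Q_out C = −Q_out m/V(t).
Separate: dm/m = −Q_out dt/V(t) ⇒ ln(m/m₀) = −(Q_out/(Q_in−Q_out)) ln(V/V₀).
m = m₀ (V₀/V)^(Q_out/(Q_in−Q_out)) = 7.61 × (2.20/3.3647)^(0.84834) = 5.3069 mg.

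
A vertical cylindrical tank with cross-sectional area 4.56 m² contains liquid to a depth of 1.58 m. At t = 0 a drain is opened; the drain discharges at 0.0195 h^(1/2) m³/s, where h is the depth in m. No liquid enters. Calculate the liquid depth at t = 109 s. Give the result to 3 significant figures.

1.05 m

Volume balance on the tank: A dh/dt = −0.0195 √h.
∫ h^(−1/2) dh = −(0.0195/A) ∫ dt, giving 2√h = 2√h₀ − (0.0195/A) t.
√h = √1.58 − 0.0195·109/(2·4.56) = 1.2570 − 0.23306 = 1.0239.
h = 1.0239² = 1.0484 m.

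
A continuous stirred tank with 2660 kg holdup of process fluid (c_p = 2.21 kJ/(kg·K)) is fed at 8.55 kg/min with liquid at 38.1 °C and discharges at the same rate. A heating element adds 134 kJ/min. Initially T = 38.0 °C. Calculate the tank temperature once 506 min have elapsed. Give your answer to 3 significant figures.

43.8 °C

M c_p dT/dt = ṁ c_p (T_in − T) + Q̇.
Rearrange: dT/dt = (T_ss − T)/τ with τ = M/ṁ = 311.11 min and T_ss = T_in + Q̇/(ṁ c_p) = 45.192 °C.
This is linear first-order; T(t) = T_ss + (T₀ − T_ss) e^(−t/τ).
T(506) = 45.192 + (-7.1916)·e^(−506/311.11) = 45.192 + (-7.1916)·0.19663 = 43.778 °C.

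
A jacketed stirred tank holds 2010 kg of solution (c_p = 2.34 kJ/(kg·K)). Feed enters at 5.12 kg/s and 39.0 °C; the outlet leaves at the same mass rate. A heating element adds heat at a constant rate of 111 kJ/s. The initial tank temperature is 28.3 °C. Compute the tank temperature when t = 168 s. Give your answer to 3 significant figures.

35.3 °C

M c_p dT/dt = ṁ c_p (T_in − T) + Q̇.
τ = M/ṁ = 392.58 s; T_ss = T_in + Q̇/(ṁ c_p) = 39.0 + 111/(5.12·2.34) = 48.265 °C.
T approaches T_ss exponentially: T(t) = T_ss + (T₀ − T_ss) e^(−t/τ).
T(168) = 48.265 + (-19.965)·e^(−168/392.58) = 48.265 + (-19.965)·0.65185 = 35.251 °C.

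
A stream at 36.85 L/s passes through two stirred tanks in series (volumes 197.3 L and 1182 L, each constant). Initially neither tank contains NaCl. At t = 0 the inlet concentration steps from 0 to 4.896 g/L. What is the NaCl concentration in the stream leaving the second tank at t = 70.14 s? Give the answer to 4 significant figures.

4.236 g/L

Time constants: τᵢ = Vᵢ/Q for each well-mixed tank.
τ₁ = 197.3/36.85 = 5.35414 s; τ₂ = 1182/36.85 = 32.0760 s.
Solving the cascade with C₁(0)=C₂(0)=0 gives C₂(t) = C_in[1 − (τ₁ e^(−t/τ₁) − τ₂ e^(−t/τ₂))/(τ₁ − τ₂)].
At t = 70.14: e^(−t/τ₁) = 2.04493e-06, e^(−t/τ₂) = 0.112289.
C₂ = 4.896·[1 − (5.35414·2.04493e-06 − 32.0760·0.112289)/(-26.7218)] = 4.896·0.865213 = 4.23608 g/L.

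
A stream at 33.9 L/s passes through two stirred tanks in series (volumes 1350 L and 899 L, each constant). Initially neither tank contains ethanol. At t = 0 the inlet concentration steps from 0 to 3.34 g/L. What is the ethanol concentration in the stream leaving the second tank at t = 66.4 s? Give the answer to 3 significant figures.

Species balance on tank i: dCᵢ/dt = (Cᵢ₋₁ − Cᵢ)/τᵢ with τᵢ = Vᵢ/Q.
τ₁ = 1350/33.9 = 39.823 s; τ₂ = 899/33.9 = 26.519 s.
Tank 1: C₁ = C_in(1 − e^(−t/τ₁)). Tank 2 (τ₁ ≠ τ₂): C₂ = C_in[1 − (τ₁ e^(−t/τ₁) − τ₂ e^(−t/τ₂))/(τ₁ − τ₂)].
At t = 66.4: e^(−t/τ₁) = 0.18874, e^(−t/τ₂) = 0.081770.
C₂ = 3.34·[1 − (39.823·0.18874 − 26.519·0.081770)/(13.304)] = 3.34·0.59803 = 1.9974 g/L.

2.00 g/L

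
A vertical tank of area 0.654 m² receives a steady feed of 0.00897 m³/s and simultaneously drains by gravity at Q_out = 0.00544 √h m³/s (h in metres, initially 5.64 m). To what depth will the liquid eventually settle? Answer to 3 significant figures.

Level balance: A dh/dt = 0.00897 − 0.00544 √h. Setting dh/dt = 0:
Q_in = 0.00544 √h_ss ⇒ √h_ss = 0.00897/0.00544 = 1.6489.
h_ss = 1.6489² = 2.7189 m. (Since h₀ = 5.64 m > h_ss, the level will fall toward this value.)

2.72 m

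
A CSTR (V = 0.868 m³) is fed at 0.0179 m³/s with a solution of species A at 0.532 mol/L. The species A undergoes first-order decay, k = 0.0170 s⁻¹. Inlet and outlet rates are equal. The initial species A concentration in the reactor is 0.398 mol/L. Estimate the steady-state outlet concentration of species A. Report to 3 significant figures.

0.292 mol/L

V dC/dt = Q(C_in − C) − k V C.
Steady state (dC/dt = 0): C_ss = Q C_in/(Q + kV) = C_in/(1 + kV/Q).
C_ss = 0.0179·0.532/(0.0179 + 0.0170·0.868) = 0.0095228/0.032656 = 0.29161 mol/L.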